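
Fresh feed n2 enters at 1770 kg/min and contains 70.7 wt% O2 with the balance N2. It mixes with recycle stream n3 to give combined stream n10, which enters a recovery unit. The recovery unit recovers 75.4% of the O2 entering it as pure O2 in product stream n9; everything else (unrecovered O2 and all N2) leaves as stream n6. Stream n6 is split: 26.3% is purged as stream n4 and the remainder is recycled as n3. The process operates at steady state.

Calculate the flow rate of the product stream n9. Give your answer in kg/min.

1152 kg/min

O2 in n10: m_A = 1770×0.707 + (1−0.263)·(1−0.754)·m_A, so m_A = 1251.4/0.8187 = 1528.5 kg/min.
Product n9 = 0.754×1528.5 = 1152.5 kg/min.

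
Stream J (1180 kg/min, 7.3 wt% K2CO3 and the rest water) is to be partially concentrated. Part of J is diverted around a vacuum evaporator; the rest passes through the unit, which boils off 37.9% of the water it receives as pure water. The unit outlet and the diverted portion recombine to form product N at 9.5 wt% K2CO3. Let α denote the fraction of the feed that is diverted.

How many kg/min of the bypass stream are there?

402.2 kg/min

All 1180×0.073 = 86.14 kg/min of K2CO3 reaches N, so N = 86.14/0.095 = 906.74 kg/min and vapour = 273.26 kg/min.
The evaporator receives (1−α)·1180 of feed at 0.927 water and removes 0.379 of that water:
0.379×0.927×(1−α)×1180 = 273.26
(1−α) = 273.26/414.57 = 0.6591;  α = 0.3409.
Bypass flow = 0.3409×1180 = 402.21 kg/min.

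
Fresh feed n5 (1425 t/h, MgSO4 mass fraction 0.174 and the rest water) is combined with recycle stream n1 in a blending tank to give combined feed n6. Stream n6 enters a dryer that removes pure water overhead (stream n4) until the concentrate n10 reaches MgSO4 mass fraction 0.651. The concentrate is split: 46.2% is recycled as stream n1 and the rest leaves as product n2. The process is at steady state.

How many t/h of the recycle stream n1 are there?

327.1 t/h

Overall MgSO4 balance (none leaves overhead): MgSO4 in fresh feed = MgSO4 in product, i.e. 1425×0.174 = (1−0.462)·n10·0.651.
n10 = 247.95/(0.651×0.538) = 707.95 t/h.
Recycle n1 = 0.462×707.95 = 327.07 t/h.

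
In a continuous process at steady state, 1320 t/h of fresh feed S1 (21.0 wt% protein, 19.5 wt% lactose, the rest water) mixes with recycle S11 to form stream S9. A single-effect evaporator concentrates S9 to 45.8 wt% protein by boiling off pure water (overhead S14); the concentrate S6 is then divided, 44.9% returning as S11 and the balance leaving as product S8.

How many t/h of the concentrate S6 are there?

Overall protein balance (none leaves overhead): protein in fresh feed = protein in product, i.e. 1320×0.210 = (1−0.449)·S6·0.458.
S6 = 277.2/(0.458×0.551) = 1098.4 t/h.

1098 t/h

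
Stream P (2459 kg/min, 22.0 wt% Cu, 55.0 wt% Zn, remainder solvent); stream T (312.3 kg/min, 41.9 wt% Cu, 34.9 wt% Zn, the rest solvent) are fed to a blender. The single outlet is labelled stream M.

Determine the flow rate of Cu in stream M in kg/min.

Cu out = Cu in = 2459×0.220 + 312.3×0.419 = 671.83 kg/min.

671.8 kg/min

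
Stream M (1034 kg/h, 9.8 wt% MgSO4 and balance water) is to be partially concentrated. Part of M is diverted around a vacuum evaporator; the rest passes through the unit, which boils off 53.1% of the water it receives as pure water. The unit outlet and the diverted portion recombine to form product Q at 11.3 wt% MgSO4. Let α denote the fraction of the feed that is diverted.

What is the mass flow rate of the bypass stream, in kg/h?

All 1034×0.098 = 101.33 kg/h of MgSO4 reaches Q, so Q = 101.33/0.113 = 896.74 kg/h and vapour = 137.26 kg/h.
The evaporator receives (1−α)·1034 of feed at 0.902 water and removes 0.531 of that water:
0.531×0.902×(1−α)×1034 = 137.26
(1−α) = 137.26/495.25 = 0.2771;  α = 0.7229.
Bypass flow = 0.7229×1034 = 747.43 kg/h.

747.4 kg/h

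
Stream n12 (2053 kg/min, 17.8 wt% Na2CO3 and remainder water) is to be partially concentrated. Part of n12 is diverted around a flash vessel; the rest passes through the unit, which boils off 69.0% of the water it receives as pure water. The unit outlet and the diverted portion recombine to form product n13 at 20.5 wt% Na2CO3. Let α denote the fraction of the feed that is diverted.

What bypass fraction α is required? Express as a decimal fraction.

All 2053×0.178 = 365.43 kg/min of Na2CO3 reaches n13, so n13 = 365.43/0.205 = 1782.6 kg/min and vapour = 270.4 kg/min.
The evaporator receives (1−α)·2053 of feed at 0.822 water and removes 0.690 of that water:
0.690×0.822×(1−α)×2053 = 270.4
(1−α) = 270.4/1164.4 = 0.2322;  α = 0.7678.

0.768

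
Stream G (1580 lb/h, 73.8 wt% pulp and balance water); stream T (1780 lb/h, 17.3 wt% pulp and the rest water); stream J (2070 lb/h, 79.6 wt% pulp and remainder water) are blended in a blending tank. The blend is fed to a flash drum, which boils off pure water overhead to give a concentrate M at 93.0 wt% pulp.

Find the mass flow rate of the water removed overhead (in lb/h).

2073 lb/h

pulp entering = 1580×0.738 + 1780×0.173 + 2070×0.796 = 3121.7 lb/h.
All pulp reports to M, so M = 3121.7/0.930 = 3356.7 lb/h.
Total feed = 5430 lb/h; overhead = 5430 − 3356.7 = 2073.3 lb/h.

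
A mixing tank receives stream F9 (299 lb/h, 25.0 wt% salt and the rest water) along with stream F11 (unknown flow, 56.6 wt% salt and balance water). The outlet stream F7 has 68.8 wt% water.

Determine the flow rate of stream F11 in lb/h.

72.98 lb/h

Let F11 be the unknown flow. Total out = 299 + F11.
water balance: 224.25 + 0.434·F11 = 0.688·(299 + F11)
(0.434 − 0.688)·F11 = 0.688×299 − 224.25 = -18.538
F11 = -18.538 / -0.254 = 72.984 lb/h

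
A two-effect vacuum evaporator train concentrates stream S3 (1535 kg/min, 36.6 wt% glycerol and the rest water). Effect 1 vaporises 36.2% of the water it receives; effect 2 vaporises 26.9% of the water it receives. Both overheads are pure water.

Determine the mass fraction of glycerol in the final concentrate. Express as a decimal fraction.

0.5531

water in feed = 1535×0.634 = 973.19 kg/min.
After stage 1: water left = (1−0.362)×973.19 = 620.9; stream total = 1182.7 kg/min.
After stage 2: water left = (1−0.269)×620.9 = 453.87; final concentrate = 1015.7 kg/min.
glycerol fraction = 561.81/1015.7 = 0.5531.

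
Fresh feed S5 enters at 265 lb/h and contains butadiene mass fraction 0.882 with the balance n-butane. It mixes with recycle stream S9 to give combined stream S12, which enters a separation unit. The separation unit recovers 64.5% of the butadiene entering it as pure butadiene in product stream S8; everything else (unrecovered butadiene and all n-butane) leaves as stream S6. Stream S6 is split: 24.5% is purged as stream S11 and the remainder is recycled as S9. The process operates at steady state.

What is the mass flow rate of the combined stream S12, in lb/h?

n-butane enters only via S5 and leaves only via the purge: 265×0.118 = 0.245×(n-butane in S6), and the separation unit passes all n-butane, so n-butane in S12 = n-butane in S6 = 127.63 lb/h.
butadiene in S12: m_A = 265×0.882 + (1−0.245)·(1−0.645)·m_A, so m_A = 233.73/0.7320 = 319.31 lb/h.
S12 = 319.31 + 127.63 = 446.95 lb/h.

446.9 lb/h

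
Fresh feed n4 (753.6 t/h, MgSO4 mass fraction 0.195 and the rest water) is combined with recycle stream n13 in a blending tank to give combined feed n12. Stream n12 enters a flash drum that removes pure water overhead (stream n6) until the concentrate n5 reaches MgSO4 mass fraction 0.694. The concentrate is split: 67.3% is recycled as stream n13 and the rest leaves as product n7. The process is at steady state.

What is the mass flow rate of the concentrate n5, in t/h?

Overall MgSO4 balance (none leaves overhead): MgSO4 in fresh feed = MgSO4 in product, i.e. 753.6×0.195 = (1−0.673)·n5·0.694.
n5 = 146.95/(0.694×0.327) = 647.54 t/h.

647.5 t/h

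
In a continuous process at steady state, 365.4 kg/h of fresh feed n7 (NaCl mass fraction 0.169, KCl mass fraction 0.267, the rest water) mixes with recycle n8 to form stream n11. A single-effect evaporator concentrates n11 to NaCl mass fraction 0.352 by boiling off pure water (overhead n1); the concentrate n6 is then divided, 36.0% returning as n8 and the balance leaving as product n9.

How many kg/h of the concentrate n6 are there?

Overall NaCl balance (none leaves overhead): NaCl in fresh feed = NaCl in product, i.e. 365.4×0.169 = (1−0.360)·n6·0.352.
n6 = 61.753/(0.352×0.640) = 274.11 kg/h.

274.1 kg/h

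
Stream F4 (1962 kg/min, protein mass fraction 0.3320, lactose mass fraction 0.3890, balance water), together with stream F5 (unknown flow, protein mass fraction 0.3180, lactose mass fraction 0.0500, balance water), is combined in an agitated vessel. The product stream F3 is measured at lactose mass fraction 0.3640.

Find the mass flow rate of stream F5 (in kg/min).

Let F5 be the unknown flow. Total out = 1962 + F5.
lactose balance: 763.22 + 0.050·F5 = 0.364·(1962 + F5)
(0.050 − 0.364)·F5 = 0.364×1962 − 763.22 = -49.05
F5 = -49.05 / -0.314 = 156.21 kg/min

156.2 kg/min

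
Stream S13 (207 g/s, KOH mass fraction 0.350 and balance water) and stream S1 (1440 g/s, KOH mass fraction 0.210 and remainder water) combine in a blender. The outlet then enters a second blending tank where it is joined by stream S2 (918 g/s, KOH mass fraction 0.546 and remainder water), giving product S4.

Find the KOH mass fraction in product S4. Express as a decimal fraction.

Overall, product flow = 2565 g/s.
KOH in = 207×0.350 + 1440×0.210 + 918×0.546 = 876.08 g/s.
KOH fraction in S4 = 0.342.

0.342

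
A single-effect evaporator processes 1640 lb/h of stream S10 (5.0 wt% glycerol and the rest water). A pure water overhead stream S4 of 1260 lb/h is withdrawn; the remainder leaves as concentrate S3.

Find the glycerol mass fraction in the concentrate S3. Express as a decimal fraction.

0.2158

glycerol is not removed: 1640×0.050 = 82 lb/h of glycerol enters S3.
Concentrate = 1640 − 1260 = 380 lb/h.
Mass fraction = 82/380 = 0.2158.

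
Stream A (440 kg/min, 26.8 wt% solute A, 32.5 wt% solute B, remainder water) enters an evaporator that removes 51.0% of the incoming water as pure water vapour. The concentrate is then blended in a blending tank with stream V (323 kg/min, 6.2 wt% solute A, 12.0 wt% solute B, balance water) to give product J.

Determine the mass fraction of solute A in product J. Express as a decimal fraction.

Vapour removed = 0.510×0.407×440 = 91.331 kg/min; concentrate = 348.67 kg/min.
solute A reaching the mixer = 117.92 (from concentrate) + 323×0.062 = 137.95 kg/min.
Product flow = 348.67 + 323 = 671.67 kg/min; solute A fraction = 0.2054.

0.2054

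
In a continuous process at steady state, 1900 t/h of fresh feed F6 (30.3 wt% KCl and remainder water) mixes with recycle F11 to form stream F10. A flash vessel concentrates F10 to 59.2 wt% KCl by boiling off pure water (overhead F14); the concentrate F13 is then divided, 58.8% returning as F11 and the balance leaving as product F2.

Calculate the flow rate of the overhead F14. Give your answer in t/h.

927.5 t/h

Overall KCl balance (none leaves overhead): KCl in fresh feed = KCl in product, i.e. 1900×0.303 = (1−0.588)·F13·0.592.
F13 = 575.7/(0.592×0.412) = 2360.4 t/h.
Recycle F11 = 0.588×2360.4 = 1387.9 t/h.
Combined feed F10 = 1900 + 1387.9 = 3287.9 t/h.
Overhead F14 = F10 − F13 = 3287.9 − 2360.4 = 927.53 t/h.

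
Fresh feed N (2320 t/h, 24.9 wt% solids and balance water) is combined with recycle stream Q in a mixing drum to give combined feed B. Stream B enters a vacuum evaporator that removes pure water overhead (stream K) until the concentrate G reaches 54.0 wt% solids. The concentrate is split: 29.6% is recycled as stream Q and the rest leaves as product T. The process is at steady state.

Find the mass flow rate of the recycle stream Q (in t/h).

Overall solids balance (none leaves overhead): solids in fresh feed = solids in product, i.e. 2320×0.249 = (1−0.296)·G·0.540.
G = 577.68/(0.540×0.704) = 1519.6 t/h.
Recycle Q = 0.296×1519.6 = 449.79 t/h.

449.8 t/h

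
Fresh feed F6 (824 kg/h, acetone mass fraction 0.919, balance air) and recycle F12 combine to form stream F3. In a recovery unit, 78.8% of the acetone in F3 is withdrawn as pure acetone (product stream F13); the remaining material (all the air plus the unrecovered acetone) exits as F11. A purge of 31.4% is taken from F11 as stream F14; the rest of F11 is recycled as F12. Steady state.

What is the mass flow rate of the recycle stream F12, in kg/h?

air enters only via F6 and leaves only via the purge: 824×0.081 = 0.314×(air in F11), and the recovery unit passes all air, so air in F3 = air in F11 = 212.56 kg/h.
acetone in F3: m_A = 824×0.919 + (1−0.314)·(1−0.788)·m_A, so m_A = 757.26/0.8546 = 886.13 kg/h.
F11 = (1−0.788)×886.13 + 212.56 = 400.42 kg/h.
Recycle F12 = (1−0.314)×400.42 = 274.69 kg/h.

274.7 kg/h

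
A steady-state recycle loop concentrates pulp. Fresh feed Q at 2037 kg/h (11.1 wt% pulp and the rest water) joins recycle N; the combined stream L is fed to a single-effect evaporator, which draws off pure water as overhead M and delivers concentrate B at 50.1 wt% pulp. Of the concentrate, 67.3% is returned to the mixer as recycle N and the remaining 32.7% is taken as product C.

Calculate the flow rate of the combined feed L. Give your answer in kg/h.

Overall pulp balance (none leaves overhead): pulp in fresh feed = pulp in product, i.e. 2037×0.111 = (1−0.673)·B·0.501.
B = 226.11/(0.501×0.327) = 1380.2 kg/h.
Recycle N = 0.673×1380.2 = 928.85 kg/h.
Combined feed L = 2037 + 928.85 = 2965.8 kg/h.

2966 kg/h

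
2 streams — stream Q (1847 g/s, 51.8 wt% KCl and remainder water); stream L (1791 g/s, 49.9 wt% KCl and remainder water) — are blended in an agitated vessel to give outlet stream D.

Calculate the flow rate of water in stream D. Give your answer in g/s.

water out = water in = 1847×0.482 + 1791×0.501 = 1787.5 g/s.

1788 g/s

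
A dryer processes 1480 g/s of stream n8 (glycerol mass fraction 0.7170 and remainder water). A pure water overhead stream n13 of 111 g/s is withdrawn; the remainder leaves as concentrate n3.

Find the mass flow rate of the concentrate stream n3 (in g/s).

Concentrate = 1480 − 111 = 1369 g/s.

1369 g/s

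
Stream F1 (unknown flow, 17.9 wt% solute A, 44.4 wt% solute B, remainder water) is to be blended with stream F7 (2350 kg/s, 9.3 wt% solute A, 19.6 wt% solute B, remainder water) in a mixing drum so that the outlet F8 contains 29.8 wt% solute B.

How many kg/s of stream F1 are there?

1642 kg/s

Let F1 be the unknown flow. Total out = 2350 + F1.
solute B balance: 460.6 + 0.444·F1 = 0.298·(2350 + F1)
(0.444 − 0.298)·F1 = 0.298×2350 − 460.6 = 239.7
F1 = 239.7 / 0.146 = 1641.8 kg/s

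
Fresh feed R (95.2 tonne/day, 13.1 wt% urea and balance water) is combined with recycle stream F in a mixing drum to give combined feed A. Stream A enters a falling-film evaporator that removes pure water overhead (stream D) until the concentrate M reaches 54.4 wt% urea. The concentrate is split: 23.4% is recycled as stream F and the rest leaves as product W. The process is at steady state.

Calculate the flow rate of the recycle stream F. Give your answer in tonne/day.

Overall urea balance (none leaves overhead): urea in fresh feed = urea in product, i.e. 95.2×0.131 = (1−0.234)·M·0.544.
M = 12.471/(0.544×0.766) = 29.928 tonne/day.
Recycle F = 0.234×29.928 = 7.0032 tonne/day.

7.003 tonne/day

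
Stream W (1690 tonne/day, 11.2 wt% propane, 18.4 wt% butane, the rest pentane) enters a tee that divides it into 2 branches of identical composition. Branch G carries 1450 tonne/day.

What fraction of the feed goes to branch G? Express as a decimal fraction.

0.858

Fraction to G = 1450/1690 = 0.8580.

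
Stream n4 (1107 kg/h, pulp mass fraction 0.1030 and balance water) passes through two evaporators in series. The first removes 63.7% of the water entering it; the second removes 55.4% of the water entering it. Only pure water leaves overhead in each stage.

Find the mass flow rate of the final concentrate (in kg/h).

water in feed = 1107×0.897 = 992.98 kg/h.
After stage 1: water left = (1−0.637)×992.98 = 360.45; stream total = 474.47 kg/h.
After stage 2: water left = (1−0.554)×360.45 = 160.76; final concentrate = 274.78 kg/h.

274.8 kg/h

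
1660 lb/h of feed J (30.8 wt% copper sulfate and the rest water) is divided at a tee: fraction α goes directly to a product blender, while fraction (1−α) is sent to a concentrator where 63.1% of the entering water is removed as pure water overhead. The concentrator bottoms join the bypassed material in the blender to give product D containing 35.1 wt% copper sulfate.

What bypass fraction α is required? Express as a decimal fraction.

0.719

All 1660×0.308 = 511.28 lb/h of copper sulfate reaches D, so D = 511.28/0.351 = 1456.6 lb/h and vapour = 203.36 lb/h.
The evaporator receives (1−α)·1660 of feed at 0.692 water and removes 0.631 of that water:
0.631×0.692×(1−α)×1660 = 203.36
(1−α) = 203.36/724.84 = 0.2806;  α = 0.7194.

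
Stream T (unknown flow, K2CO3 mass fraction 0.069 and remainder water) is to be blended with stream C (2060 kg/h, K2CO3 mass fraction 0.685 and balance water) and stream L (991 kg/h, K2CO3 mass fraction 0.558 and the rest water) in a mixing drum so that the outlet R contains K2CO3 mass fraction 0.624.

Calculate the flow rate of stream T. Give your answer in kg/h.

108.6 kg/h

Let T be the unknown flow. Total out = 3051 + T.
K2CO3 balance: 1964.1 + 0.069·T = 0.624·(3051 + T)
(0.069 − 0.624)·T = 0.624×3051 − 1964.1 = -60.254
T = -60.254 / -0.555 = 108.57 kg/h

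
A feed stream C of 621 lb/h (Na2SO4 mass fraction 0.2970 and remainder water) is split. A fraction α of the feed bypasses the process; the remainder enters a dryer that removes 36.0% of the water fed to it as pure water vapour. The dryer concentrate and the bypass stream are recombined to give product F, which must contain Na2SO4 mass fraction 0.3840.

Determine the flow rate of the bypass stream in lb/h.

All 621×0.297 = 184.44 lb/h of Na2SO4 reaches F, so F = 184.44/0.384 = 480.3 lb/h and vapour = 140.7 lb/h.
The evaporator receives (1−α)·621 of feed at 0.703 water and removes 0.360 of that water:
0.360×0.703×(1−α)×621 = 140.7
(1−α) = 140.7/157.16 = 0.8952;  α = 0.1048.
Bypass flow = 0.1048×621 = 65.068 lb/h.

65.07 lb/h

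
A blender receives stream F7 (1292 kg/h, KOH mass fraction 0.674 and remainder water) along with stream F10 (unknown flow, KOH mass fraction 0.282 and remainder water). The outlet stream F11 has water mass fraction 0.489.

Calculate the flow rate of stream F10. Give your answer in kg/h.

Let F10 be the unknown flow. Total out = 1292 + F10.
water balance: 421.19 + 0.718·F10 = 0.489·(1292 + F10)
(0.718 − 0.489)·F10 = 0.489×1292 − 421.19 = 210.6
F10 = 210.6 / 0.229 = 919.63 kg/h

919.6 kg/h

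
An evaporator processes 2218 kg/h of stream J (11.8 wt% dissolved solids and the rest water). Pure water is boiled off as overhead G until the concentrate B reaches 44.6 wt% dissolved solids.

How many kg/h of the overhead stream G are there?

dissolved solids is conserved: 2218×0.118 = 261.72 kg/h all reports to the concentrate.
Concentrate = 261.72/(target fraction) = 586.83 kg/h.
Overhead = 2218 − 586.83 = 1631.2 kg/h.

1631 kg/h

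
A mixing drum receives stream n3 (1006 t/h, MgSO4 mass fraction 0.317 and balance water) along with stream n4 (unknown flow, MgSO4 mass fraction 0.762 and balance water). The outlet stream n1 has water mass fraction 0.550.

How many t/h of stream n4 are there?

428.8 t/h

Let n4 be the unknown flow. Total out = 1006 + n4.
water balance: 687.1 + 0.238·n4 = 0.550·(1006 + n4)
(0.238 − 0.550)·n4 = 0.550×1006 − 687.1 = -133.8
n4 = -133.8 / -0.312 = 428.84 t/h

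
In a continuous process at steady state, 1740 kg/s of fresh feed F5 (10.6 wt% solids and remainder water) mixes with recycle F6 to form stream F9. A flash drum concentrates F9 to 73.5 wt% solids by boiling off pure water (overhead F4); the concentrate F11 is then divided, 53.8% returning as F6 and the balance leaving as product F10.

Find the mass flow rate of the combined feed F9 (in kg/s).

Overall solids balance (none leaves overhead): solids in fresh feed = solids in product, i.e. 1740×0.106 = (1−0.538)·F11·0.735.
F11 = 184.44/(0.735×0.462) = 543.16 kg/s.
Recycle F6 = 0.538×543.16 = 292.22 kg/s.
Combined feed F9 = 1740 + 292.22 = 2032.2 kg/s.

2032 kg/s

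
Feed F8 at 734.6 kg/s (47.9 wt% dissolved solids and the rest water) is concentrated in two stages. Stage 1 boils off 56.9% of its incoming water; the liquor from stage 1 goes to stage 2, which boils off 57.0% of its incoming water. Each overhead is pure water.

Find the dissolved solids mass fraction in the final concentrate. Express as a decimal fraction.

0.832

water in feed = 734.6×0.521 = 382.73 kg/s.
After stage 1: water left = (1−0.569)×382.73 = 164.96; stream total = 516.83 kg/s.
After stage 2: water left = (1−0.570)×164.96 = 70.931; final concentrate = 422.8 kg/s.
dissolved solids fraction = 351.87/422.8 = 0.832.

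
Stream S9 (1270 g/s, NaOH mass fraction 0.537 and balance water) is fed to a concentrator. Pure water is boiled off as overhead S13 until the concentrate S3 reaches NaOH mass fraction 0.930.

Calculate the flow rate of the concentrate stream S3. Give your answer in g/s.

733.3 g/s

NaOH is conserved: 1270×0.537 = 681.99 g/s all reports to the concentrate.
Concentrate = 681.99/(target fraction) = 733.32 g/s.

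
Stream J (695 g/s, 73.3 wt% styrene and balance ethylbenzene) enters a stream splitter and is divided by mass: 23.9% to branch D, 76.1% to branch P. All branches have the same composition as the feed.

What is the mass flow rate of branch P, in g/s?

Branch P flow = 0.761×695 = 528.89 g/s.

528.9 g/s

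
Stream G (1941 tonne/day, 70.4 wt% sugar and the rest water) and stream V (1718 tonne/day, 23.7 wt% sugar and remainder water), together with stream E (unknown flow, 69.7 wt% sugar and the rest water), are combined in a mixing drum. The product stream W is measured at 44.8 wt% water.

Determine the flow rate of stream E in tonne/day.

Let E be the unknown flow. Total out = 3659 + E.
water balance: 1885.4 + 0.303·E = 0.448·(3659 + E)
(0.303 − 0.448)·E = 0.448×3659 − 1885.4 = -246.14
E = -246.14 / -0.145 = 1697.5 tonne/day

1698 tonne/day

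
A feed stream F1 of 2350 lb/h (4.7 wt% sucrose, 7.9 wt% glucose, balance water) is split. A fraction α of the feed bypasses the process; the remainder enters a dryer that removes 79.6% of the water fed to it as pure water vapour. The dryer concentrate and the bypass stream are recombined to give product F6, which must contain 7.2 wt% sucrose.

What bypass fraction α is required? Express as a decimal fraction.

0.501

All 2350×0.047 = 110.45 lb/h of sucrose reaches F6, so F6 = 110.45/0.072 = 1534 lb/h and vapour = 815.97 lb/h.
The evaporator receives (1−α)·2350 of feed at 0.874 water and removes 0.796 of that water:
0.796×0.874×(1−α)×2350 = 815.97
(1−α) = 815.97/1634.9 = 0.4991;  α = 0.5009.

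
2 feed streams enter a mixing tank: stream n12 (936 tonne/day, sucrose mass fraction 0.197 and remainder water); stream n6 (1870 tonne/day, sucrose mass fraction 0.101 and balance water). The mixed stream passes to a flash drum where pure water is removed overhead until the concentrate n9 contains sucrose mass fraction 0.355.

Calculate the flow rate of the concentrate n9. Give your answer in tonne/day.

sucrose entering = 936×0.197 + 1870×0.101 = 373.26 tonne/day.
All sucrose reports to n9, so n9 = 373.26/0.355 = 1051.4 tonne/day.

1051 tonne/day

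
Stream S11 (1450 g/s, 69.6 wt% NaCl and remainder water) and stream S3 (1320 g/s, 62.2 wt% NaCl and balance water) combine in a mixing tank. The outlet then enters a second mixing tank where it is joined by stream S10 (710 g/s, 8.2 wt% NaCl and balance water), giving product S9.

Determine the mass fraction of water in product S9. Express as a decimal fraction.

0.457

Overall, product flow = 3480 g/s.
water in = 1450×0.304 + 1320×0.378 + 710×0.918 = 1591.5 g/s.
water fraction in S9 = 0.457.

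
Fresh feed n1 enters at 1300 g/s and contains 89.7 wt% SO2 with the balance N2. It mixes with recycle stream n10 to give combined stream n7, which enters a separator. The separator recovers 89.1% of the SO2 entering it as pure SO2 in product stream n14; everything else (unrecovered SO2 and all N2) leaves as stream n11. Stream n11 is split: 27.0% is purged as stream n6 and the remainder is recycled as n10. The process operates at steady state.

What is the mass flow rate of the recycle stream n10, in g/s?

462.8 g/s

N2 enters only via n1 and leaves only via the purge: 1300×0.103 = 0.270×(N2 in n11), and the separator passes all N2, so N2 in n7 = N2 in n11 = 495.93 g/s.
SO2 in n7: m_A = 1300×0.897 + (1−0.270)·(1−0.891)·m_A, so m_A = 1166.1/0.9204 = 1266.9 g/s.
n11 = (1−0.891)×1266.9 + 495.93 = 634.02 g/s.
Recycle n10 = (1−0.270)×634.02 = 462.83 g/s.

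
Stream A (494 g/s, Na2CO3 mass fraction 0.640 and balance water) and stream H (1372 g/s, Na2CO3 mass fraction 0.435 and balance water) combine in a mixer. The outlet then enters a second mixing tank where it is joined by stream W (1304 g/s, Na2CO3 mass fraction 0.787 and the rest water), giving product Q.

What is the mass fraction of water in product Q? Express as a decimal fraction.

Overall, product flow = 3170 g/s.
water in = 494×0.360 + 1372×0.565 + 1304×0.213 = 1230.8 g/s.
water fraction in Q = 0.388.

0.388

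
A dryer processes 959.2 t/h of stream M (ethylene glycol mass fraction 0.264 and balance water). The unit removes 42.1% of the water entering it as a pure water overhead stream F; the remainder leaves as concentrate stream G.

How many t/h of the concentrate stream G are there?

water entering = 959.2×0.736 = 705.97 t/h; overhead removed = 0.421×705.97 = 297.21 t/h.
Concentrate = 959.2 − 297.21 = 661.99 t/h.

662 t/h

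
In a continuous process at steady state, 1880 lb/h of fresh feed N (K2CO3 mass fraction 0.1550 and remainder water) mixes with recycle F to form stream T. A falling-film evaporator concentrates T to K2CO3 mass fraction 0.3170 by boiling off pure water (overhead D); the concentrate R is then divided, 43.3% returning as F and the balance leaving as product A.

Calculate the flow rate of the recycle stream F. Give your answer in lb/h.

702 lb/h

Overall K2CO3 balance (none leaves overhead): K2CO3 in fresh feed = K2CO3 in product, i.e. 1880×0.155 = (1−0.433)·R·0.317.
R = 291.4/(0.317×0.567) = 1621.2 lb/h.
Recycle F = 0.433×1621.2 = 702 lb/h.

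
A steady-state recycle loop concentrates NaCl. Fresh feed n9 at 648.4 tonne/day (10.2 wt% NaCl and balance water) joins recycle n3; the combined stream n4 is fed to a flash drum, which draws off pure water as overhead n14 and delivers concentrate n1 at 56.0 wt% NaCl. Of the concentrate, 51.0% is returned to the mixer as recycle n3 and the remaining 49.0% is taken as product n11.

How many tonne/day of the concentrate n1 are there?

241 tonne/day

Overall NaCl balance (none leaves overhead): NaCl in fresh feed = NaCl in product, i.e. 648.4×0.102 = (1−0.510)·n1·0.560.
n1 = 66.137/(0.560×0.490) = 241.02 tonne/day.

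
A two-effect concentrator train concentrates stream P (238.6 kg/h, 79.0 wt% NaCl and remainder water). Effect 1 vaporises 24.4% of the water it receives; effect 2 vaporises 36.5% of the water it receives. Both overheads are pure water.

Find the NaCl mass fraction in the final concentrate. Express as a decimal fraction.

water in feed = 238.6×0.210 = 50.106 kg/h.
After stage 1: water left = (1−0.244)×50.106 = 37.88; stream total = 226.37 kg/h.
After stage 2: water left = (1−0.365)×37.88 = 24.054; final concentrate = 212.55 kg/h.
NaCl fraction = 188.49/212.55 = 0.8868.

0.8868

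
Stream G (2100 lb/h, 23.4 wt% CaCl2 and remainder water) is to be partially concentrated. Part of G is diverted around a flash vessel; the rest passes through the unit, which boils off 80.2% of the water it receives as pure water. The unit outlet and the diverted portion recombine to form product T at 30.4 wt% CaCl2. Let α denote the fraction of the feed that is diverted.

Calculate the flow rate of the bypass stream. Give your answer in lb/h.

1313 lb/h

All 2100×0.234 = 491.4 lb/h of CaCl2 reaches T, so T = 491.4/0.304 = 1616.4 lb/h and vapour = 483.55 lb/h.
The evaporator receives (1−α)·2100 of feed at 0.766 water and removes 0.802 of that water:
0.802×0.766×(1−α)×2100 = 483.55
(1−α) = 483.55/1290.1 = 0.3748;  α = 0.6252.
Bypass flow = 0.6252×2100 = 1312.9 lb/h.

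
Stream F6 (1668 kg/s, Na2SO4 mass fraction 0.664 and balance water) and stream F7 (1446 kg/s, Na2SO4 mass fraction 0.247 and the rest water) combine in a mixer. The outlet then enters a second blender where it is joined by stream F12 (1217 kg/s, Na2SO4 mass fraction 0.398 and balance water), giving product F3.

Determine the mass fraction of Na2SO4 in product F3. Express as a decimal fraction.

Overall, product flow = 4331 kg/s.
Na2SO4 in = 1668×0.664 + 1446×0.247 + 1217×0.398 = 1949.1 kg/s.
Na2SO4 fraction in F3 = 0.450.

0.450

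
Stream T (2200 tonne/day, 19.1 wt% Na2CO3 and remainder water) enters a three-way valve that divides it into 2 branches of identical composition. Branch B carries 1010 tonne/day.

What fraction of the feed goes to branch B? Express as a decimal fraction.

0.459

Fraction to B = 1010/2200 = 0.4591.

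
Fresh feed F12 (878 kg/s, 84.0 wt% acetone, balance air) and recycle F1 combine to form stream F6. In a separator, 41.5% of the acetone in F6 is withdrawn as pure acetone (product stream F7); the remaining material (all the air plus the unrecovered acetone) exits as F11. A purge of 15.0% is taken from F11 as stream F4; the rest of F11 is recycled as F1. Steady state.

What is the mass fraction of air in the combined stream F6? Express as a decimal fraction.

0.390

air enters only via F12 and leaves only via the purge: 878×0.160 = 0.150×(air in F11), and the separator passes all air, so air in F6 = air in F11 = 936.53 kg/s.
acetone in F6: m_A = 878×0.840 + (1−0.150)·(1−0.415)·m_A, so m_A = 737.52/0.5028 = 1467 kg/s.
F6 = 1467 + 936.53 = 2403.5 kg/s.
air fraction in F6 = 936.53/2403.5 = 0.390.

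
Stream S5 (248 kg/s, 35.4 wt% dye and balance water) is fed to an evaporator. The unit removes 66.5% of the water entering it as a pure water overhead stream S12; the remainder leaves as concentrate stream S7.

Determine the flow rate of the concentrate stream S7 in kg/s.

141.5 kg/s

water entering = 248×0.646 = 160.21 kg/s; overhead removed = 0.665×160.21 = 106.54 kg/s.
Concentrate = 248 − 106.54 = 141.46 kg/s.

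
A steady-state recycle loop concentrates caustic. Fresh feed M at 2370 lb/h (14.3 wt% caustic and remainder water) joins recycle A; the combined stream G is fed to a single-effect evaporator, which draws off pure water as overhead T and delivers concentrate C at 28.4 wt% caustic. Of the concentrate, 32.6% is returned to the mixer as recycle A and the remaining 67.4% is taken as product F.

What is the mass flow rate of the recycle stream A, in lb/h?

Overall caustic balance (none leaves overhead): caustic in fresh feed = caustic in product, i.e. 2370×0.143 = (1−0.326)·C·0.284.
C = 338.91/(0.284×0.674) = 1770.5 lb/h.
Recycle A = 0.326×1770.5 = 577.2 lb/h.

577.2 lb/h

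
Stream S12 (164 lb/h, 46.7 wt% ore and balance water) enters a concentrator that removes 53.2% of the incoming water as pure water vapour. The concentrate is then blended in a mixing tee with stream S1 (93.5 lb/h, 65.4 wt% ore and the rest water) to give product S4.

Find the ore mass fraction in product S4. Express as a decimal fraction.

Vapour removed = 0.532×0.533×164 = 46.503 lb/h; concentrate = 117.5 lb/h.
ore reaching the mixer = 76.588 (from concentrate) + 93.5×0.654 = 137.74 lb/h.
Product flow = 117.5 + 93.5 = 211 lb/h; ore fraction = 0.653.

0.653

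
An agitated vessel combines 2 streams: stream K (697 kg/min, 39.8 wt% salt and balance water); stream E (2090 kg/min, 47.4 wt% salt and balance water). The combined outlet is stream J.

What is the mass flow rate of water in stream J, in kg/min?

1519 kg/min

water out = water in = 697×0.602 + 2090×0.526 = 1518.9 kg/min.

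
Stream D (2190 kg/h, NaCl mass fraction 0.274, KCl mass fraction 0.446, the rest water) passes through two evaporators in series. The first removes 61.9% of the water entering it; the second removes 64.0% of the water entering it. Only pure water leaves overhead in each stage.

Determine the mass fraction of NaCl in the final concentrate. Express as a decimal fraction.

0.361

water in feed = 2190×0.280 = 613.2 kg/h.
After stage 1: water left = (1−0.619)×613.2 = 233.63; stream total = 1810.4 kg/h.
After stage 2: water left = (1−0.640)×233.63 = 84.107; final concentrate = 1660.9 kg/h.
NaCl fraction = 600.06/1660.9 = 0.361.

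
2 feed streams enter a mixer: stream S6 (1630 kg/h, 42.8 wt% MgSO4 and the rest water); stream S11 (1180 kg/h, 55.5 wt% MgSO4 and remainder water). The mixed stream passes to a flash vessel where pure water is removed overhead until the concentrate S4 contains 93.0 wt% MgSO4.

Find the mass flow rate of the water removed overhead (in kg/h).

MgSO4 entering = 1630×0.428 + 1180×0.555 = 1352.5 kg/h.
All MgSO4 reports to S4, so S4 = 1352.5/0.930 = 1454.3 kg/h.
Total feed = 2810 kg/h; overhead = 2810 − 1454.3 = 1355.7 kg/h.

1356 kg/h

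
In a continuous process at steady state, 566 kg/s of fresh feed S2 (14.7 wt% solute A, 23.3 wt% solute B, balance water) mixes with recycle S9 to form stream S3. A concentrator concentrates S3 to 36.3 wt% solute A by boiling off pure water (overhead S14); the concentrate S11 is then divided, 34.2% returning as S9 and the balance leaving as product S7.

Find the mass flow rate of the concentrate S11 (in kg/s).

348.3 kg/s

Overall solute A balance (none leaves overhead): solute A in fresh feed = solute A in product, i.e. 566×0.147 = (1−0.342)·S11·0.363.
S11 = 83.202/(0.363×0.658) = 348.34 kg/s.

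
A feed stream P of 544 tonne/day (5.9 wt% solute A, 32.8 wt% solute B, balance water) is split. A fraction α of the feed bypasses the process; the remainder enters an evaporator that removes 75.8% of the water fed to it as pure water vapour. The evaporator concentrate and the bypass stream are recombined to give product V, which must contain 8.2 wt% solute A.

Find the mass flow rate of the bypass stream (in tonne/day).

All 544×0.059 = 32.096 tonne/day of solute A reaches V, so V = 32.096/0.082 = 391.41 tonne/day and vapour = 152.59 tonne/day.
The evaporator receives (1−α)·544 of feed at 0.613 water and removes 0.758 of that water:
0.758×0.613×(1−α)×544 = 152.59
(1−α) = 152.59/252.77 = 0.6036;  α = 0.3964.
Bypass flow = 0.3964×544 = 215.62 tonne/day.

215.6 tonne/day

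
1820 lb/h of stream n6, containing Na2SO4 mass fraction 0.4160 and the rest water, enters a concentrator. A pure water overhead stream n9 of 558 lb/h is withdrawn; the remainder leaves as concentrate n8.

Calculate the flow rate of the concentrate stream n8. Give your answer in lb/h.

1262 lb/h

Concentrate = 1820 − 558 = 1262 lb/h.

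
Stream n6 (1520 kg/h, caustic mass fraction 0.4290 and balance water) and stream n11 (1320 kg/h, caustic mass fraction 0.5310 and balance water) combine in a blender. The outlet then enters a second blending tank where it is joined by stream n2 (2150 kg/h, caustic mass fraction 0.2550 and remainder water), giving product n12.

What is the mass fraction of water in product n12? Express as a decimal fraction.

0.6190

Overall, product flow = 4990 kg/h.
water in = 1520×0.571 + 1320×0.469 + 2150×0.745 = 3088.8 kg/h.
water fraction in n12 = 0.6190.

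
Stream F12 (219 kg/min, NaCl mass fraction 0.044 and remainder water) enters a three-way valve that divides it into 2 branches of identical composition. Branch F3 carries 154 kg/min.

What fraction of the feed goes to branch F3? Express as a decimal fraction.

0.703

Fraction to F3 = 154/219 = 0.7032.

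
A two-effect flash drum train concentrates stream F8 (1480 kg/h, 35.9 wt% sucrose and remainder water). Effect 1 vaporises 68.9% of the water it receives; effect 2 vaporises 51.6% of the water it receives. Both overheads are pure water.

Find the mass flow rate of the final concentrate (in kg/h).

674.1 kg/h

water in feed = 1480×0.641 = 948.68 kg/h.
After stage 1: water left = (1−0.689)×948.68 = 295.04; stream total = 826.36 kg/h.
After stage 2: water left = (1−0.516)×295.04 = 142.8; final concentrate = 674.12 kg/h.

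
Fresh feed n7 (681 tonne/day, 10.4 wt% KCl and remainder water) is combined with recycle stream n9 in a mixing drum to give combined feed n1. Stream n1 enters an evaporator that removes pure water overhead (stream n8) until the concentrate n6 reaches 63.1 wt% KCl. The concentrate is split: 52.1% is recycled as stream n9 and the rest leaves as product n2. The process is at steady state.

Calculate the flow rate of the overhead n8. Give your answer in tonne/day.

568.8 tonne/day

Overall KCl balance (none leaves overhead): KCl in fresh feed = KCl in product, i.e. 681×0.104 = (1−0.521)·n6·0.631.
n6 = 70.824/(0.631×0.479) = 234.32 tonne/day.
Recycle n9 = 0.521×234.32 = 122.08 tonne/day.
Combined feed n1 = 681 + 122.08 = 803.08 tonne/day.
Overhead n8 = n1 − n6 = 803.08 − 234.32 = 568.76 tonne/day.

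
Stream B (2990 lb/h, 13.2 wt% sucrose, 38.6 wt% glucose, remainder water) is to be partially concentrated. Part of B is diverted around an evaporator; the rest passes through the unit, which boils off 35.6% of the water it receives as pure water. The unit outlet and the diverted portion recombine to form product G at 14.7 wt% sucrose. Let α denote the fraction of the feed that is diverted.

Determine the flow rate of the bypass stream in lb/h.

1212 lb/h

All 2990×0.132 = 394.68 lb/h of sucrose reaches G, so G = 394.68/0.147 = 2684.9 lb/h and vapour = 305.1 lb/h.
The evaporator receives (1−α)·2990 of feed at 0.482 water and removes 0.356 of that water:
0.356×0.482×(1−α)×2990 = 305.1
(1−α) = 305.1/513.06 = 0.5947;  α = 0.4053.
Bypass flow = 0.4053×2990 = 1211.9 lb/h.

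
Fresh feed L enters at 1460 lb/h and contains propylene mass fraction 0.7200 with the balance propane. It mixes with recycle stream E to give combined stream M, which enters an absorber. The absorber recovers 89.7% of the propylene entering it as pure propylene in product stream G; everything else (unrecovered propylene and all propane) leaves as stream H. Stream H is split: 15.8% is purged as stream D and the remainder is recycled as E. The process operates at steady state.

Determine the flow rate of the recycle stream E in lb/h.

propane enters only via L and leaves only via the purge: 1460×0.280 = 0.158×(propane in H), and the absorber passes all propane, so propane in M = propane in H = 2587.3 lb/h.
propylene in M: m_A = 1460×0.720 + (1−0.158)·(1−0.897)·m_A, so m_A = 1051.2/0.9133 = 1151 lb/h.
H = (1−0.897)×1151 + 2587.3 = 2705.9 lb/h.
Recycle E = (1−0.158)×2705.9 = 2278.4 lb/h.

2278 lb/h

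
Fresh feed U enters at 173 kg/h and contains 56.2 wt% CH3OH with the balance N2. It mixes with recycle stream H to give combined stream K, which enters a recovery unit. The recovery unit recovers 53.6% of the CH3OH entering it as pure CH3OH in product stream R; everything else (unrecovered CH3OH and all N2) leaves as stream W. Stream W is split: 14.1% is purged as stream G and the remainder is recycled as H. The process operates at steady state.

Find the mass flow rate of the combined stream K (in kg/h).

699.1 kg/h

N2 enters only via U and leaves only via the purge: 173×0.438 = 0.141×(N2 in W), and the recovery unit passes all N2, so N2 in K = N2 in W = 537.4 kg/h.
CH3OH in K: m_A = 173×0.562 + (1−0.141)·(1−0.536)·m_A, so m_A = 97.226/0.6014 = 161.66 kg/h.
K = 161.66 + 537.4 = 699.06 kg/h.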